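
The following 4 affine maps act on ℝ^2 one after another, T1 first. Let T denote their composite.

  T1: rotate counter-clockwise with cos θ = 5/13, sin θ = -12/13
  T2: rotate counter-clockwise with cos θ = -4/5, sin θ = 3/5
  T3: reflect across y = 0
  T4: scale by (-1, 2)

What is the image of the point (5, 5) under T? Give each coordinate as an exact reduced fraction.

T(p) = (47/13, -158/13)

T1 rotate counter-clockwise with cos θ = 5/13, sin θ = -12/13: (5, 5) → (85/13, -35/13)
T2 rotate counter-clockwise with cos θ = -4/5, sin θ = 3/5: (85/13, -35/13) → (-47/13, 79/13)
T3 reflect across y = 0: (-47/13, 79/13) → (-47/13, -79/13)
T4 scale by (-1, 2): (-47/13, -79/13) → (47/13, -158/13)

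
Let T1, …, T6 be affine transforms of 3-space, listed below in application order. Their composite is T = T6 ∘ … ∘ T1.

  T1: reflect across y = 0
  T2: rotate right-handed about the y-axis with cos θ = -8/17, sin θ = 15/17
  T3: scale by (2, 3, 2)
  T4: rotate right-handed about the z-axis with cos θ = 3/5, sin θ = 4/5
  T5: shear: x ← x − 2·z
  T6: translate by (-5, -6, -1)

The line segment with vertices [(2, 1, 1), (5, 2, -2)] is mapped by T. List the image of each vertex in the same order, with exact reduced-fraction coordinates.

image vertices: (533/85, -671/85, -93/17), (743/85, -1376/85, -135/17)

T1 reflect across y = 0: (2, 1, 1) → (2, -1, 1); (5, 2, -2) → (5, -2, -2)
T2 rotate right-handed about the y-axis with cos θ = -8/17, sin θ = 15/17: (2, -1, 1) → (-1/17, -1, -38/17); (5, -2, -2) → (-70/17, -2, -59/17)
T3 scale by (2, 3, 2): (-1/17, -1, -38/17) → (-2/17, -3, -76/17); (-70/17, -2, -59/17) → (-140/17, -6, -118/17)
T4 rotate right-handed about the z-axis with cos θ = 3/5, sin θ = 4/5: (-2/17, -3, -76/17) → (198/85, -161/85, -76/17); (-140/17, -6, -118/17) → (-12/85, -866/85, -118/17)
T5 shear: x ← x − 2·z: (198/85, -161/85, -76/17) → (958/85, -161/85, -76/17); (-12/85, -866/85, -118/17) → (1168/85, -866/85, -118/17)
T6 translate by (-5, -6, -1): (958/85, -161/85, -76/17) → (533/85, -671/85, -93/17); (1168/85, -866/85, -118/17) → (743/85, -1376/85, -135/17)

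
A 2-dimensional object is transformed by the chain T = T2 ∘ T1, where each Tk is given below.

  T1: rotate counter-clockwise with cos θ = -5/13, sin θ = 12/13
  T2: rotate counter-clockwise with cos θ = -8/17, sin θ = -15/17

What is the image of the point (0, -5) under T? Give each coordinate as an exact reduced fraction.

T(p) = (-105/221, -1100/221)

T1 rotate counter-clockwise with cos θ = -5/13, sin θ = 12/13: (0, -5) → (60/13, 25/13)
T2 rotate counter-clockwise with cos θ = -8/17, sin θ = -15/17: (60/13, 25/13) → (-105/221, -1100/221)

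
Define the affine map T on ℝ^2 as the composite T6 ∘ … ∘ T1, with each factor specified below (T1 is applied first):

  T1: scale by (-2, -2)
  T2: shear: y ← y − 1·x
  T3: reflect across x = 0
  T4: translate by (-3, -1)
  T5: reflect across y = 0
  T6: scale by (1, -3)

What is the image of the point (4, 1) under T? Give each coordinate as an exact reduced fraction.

T(p) = (5, 15)

T1 scale by (-2, -2): (4, 1) → (-8, -2)
T2 shear: y ← y − 1·x: (-8, -2) → (-8, 6)
T3 reflect across x = 0: (-8, 6) → (8, 6)
T4 translate by (-3, -1): (8, 6) → (5, 5)
T5 reflect across y = 0: (5, 5) → (5, -5)
T6 scale by (1, -3): (5, -5) → (5, 15)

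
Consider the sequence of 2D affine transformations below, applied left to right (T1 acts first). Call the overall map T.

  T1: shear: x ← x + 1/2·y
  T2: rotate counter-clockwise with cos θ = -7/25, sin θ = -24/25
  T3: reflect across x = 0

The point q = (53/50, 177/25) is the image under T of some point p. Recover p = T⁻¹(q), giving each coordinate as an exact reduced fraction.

p = (-5, -3)

T1 = [1 1/2 0; 0 1 0; 0 0 1]
T2·T1 = [-7/25 41/50 0; -24/25 -19/25 0; 0 0 1]
T3·…·T1 = [7/25 -41/50 0; -24/25 -19/25 0; 0 0 1]
det M = -1; M⁻¹ = [19/25 -41/50 0; -24/25 -7/25 0; 0 0 1]
M⁻¹ · (53/50, 177/25)ᵀ = (-5, -3)ᵀ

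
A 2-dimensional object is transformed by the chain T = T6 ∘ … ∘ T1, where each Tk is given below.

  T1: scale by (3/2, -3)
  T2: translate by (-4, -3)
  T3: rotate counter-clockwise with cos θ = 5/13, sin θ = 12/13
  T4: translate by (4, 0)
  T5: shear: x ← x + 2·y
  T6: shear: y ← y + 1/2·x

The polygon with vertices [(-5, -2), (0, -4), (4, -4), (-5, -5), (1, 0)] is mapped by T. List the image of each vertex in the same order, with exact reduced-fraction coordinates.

T1 scale by (3/2, -3): (-5, -2) → (-15/2, 6); (0, -4) → (0, 12); (4, -4) → (6, 12); (-5, -5) → (-15/2, 15); (1, 0) → (3/2, 0)
T2 translate by (-4, -3): (-15/2, 6) → (-23/2, 3); (0, 12) → (-4, 9); (6, 12) → (2, 9); (-15/2, 15) → (-23/2, 12); (3/2, 0) → (-5/2, -3)
T3 rotate counter-clockwise with cos θ = 5/13, sin θ = 12/13: (-23/2, 3) → (-187/26, -123/13); (-4, 9) → (-128/13, -3/13); (2, 9) → (-98/13, 69/13); (-23/2, 12) → (-31/2, -6); (-5/2, -3) → (47/26, -45/13)
T4 translate by (4, 0): (-187/26, -123/13) → (-83/26, -123/13); (-128/13, -3/13) → (-76/13, -3/13); (-98/13, 69/13) → (-46/13, 69/13); (-31/2, -6) → (-23/2, -6); (47/26, -45/13) → (151/26, -45/13)
T5 shear: x ← x + 2·y: (-83/26, -123/13) → (-575/26, -123/13); (-76/13, -3/13) → (-82/13, -3/13); (-46/13, 69/13) → (92/13, 69/13); (-23/2, -6) → (-47/2, -6); (151/26, -45/13) → (-29/26, -45/13)
T6 shear: y ← y + 1/2·x: (-575/26, -123/13) → (-575/26, -1067/52); (-82/13, -3/13) → (-82/13, -44/13); (92/13, 69/13) → (92/13, 115/13); (-47/2, -6) → (-47/2, -71/4); (-29/26, -45/13) → (-29/26, -209/52)

image vertices: (-575/26, -1067/52), (-82/13, -44/13), (92/13, 115/13), (-47/2, -71/4), (-29/26, -209/52)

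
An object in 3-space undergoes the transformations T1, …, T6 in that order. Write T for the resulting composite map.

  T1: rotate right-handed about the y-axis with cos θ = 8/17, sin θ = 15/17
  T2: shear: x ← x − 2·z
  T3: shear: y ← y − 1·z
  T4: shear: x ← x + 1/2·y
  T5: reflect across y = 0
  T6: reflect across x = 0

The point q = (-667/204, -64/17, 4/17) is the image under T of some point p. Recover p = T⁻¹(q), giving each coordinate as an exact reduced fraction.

T1 = [8/17 0 15/17 0; 0 1 0 0; -15/17 0 8/17 0; 0 0 0 1]
T2·T1 = [38/17 0 -1/17 0; 0 1 0 0; -15/17 0 8/17 0; 0 0 0 1]
T3·…·T1 = [38/17 0 -1/17 0; 15/17 1 -8/17 0; -15/17 0 8/17 0; 0 0 0 1]
T4·…·T1 = [91/34 1/2 -5/17 0; 15/17 1 -8/17 0; -15/17 0 8/17 0; 0 0 0 1]
T5·…·T1 = [91/34 1/2 -5/17 0; -15/17 -1 8/17 0; -15/17 0 8/17 0; 0 0 0 1]
T6·…·T1 = [-91/34 -1/2 5/17 0; -15/17 -1 8/17 0; -15/17 0 8/17 0; 0 0 0 1]
det M = 1; M⁻¹ = [-8/17 4/17 1/17 0; 0 -1 1 0; -15/17 15/34 38/17 0; 0 0 0 1]
M⁻¹ · (-667/204, -64/17, 4/17)ᵀ = (2/3, 4, 7/4)ᵀ

p = (2/3, 4, 7/4)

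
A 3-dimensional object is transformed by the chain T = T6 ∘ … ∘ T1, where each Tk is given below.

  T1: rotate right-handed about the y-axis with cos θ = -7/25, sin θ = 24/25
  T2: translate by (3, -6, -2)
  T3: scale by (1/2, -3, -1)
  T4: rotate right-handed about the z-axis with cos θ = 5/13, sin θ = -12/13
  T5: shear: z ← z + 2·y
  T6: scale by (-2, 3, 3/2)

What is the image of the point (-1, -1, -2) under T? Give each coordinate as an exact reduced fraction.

T(p) = (-2554/65, 7263/325, 7497/325)

T1 rotate right-handed about the y-axis with cos θ = -7/25, sin θ = 24/25: (-1, -1, -2) → (-41/25, -1, 38/25)
T2 translate by (3, -6, -2): (-41/25, -1, 38/25) → (34/25, -7, -12/25)
T3 scale by (1/2, -3, -1): (34/25, -7, -12/25) → (17/25, 21, 12/25)
T4 rotate right-handed about the z-axis with cos θ = 5/13, sin θ = -12/13: (17/25, 21, 12/25) → (1277/65, 2421/325, 12/25)
T5 shear: z ← z + 2·y: (1277/65, 2421/325, 12/25) → (1277/65, 2421/325, 4998/325)
T6 scale by (-2, 3, 3/2): (1277/65, 2421/325, 4998/325) → (-2554/65, 7263/325, 7497/325)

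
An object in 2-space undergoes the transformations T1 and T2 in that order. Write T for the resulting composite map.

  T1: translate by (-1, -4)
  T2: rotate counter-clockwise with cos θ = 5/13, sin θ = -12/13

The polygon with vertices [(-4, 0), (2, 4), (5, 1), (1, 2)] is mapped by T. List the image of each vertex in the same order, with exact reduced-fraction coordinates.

T1 translate by (-1, -4): (-4, 0) → (-5, -4); (2, 4) → (1, 0); (5, 1) → (4, -3); (1, 2) → (0, -2)
T2 rotate counter-clockwise with cos θ = 5/13, sin θ = -12/13: (-5, -4) → (-73/13, 40/13); (1, 0) → (5/13, -12/13); (4, -3) → (-16/13, -63/13); (0, -2) → (-24/13, -10/13)

image vertices: (-73/13, 40/13), (5/13, -12/13), (-16/13, -63/13), (-24/13, -10/13)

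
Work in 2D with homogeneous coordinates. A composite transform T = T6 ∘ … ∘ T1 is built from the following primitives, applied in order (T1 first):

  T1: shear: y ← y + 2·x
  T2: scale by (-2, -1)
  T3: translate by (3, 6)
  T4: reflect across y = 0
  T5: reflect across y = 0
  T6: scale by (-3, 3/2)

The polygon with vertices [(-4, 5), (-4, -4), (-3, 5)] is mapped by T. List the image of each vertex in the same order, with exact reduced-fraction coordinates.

T1 shear: y ← y + 2·x: (-4, 5) → (-4, -3); (-4, -4) → (-4, -12); (-3, 5) → (-3, -1)
T2 scale by (-2, -1): (-4, -3) → (8, 3); (-4, -12) → (8, 12); (-3, -1) → (6, 1)
T3 translate by (3, 6): (8, 3) → (11, 9); (8, 12) → (11, 18); (6, 1) → (9, 7)
T4 reflect across y = 0: (11, 9) → (11, -9); (11, 18) → (11, -18); (9, 7) → (9, -7)
T5 reflect across y = 0: (11, -9) → (11, 9); (11, -18) → (11, 18); (9, -7) → (9, 7)
T6 scale by (-3, 3/2): (11, 9) → (-33, 27/2); (11, 18) → (-33, 27); (9, 7) → (-27, 21/2)

image vertices: (-33, 27/2), (-33, 27), (-27, 21/2)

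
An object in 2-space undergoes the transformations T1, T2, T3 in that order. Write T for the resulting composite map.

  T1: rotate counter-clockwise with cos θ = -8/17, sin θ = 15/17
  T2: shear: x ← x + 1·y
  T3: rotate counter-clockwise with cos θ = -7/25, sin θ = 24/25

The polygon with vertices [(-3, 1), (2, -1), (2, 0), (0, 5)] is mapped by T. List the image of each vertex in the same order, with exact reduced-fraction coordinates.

image vertices: (316/85, -137/85), (-1171/425, 622/425), (-818/425, 126/425), (353/85, -496/85)

T1 rotate counter-clockwise with cos θ = -8/17, sin θ = 15/17: (-3, 1) → (9/17, -53/17); (2, -1) → (-1/17, 38/17); (2, 0) → (-16/17, 30/17); (0, 5) → (-75/17, -40/17)
T2 shear: x ← x + 1·y: (9/17, -53/17) → (-44/17, -53/17); (-1/17, 38/17) → (37/17, 38/17); (-16/17, 30/17) → (14/17, 30/17); (-75/17, -40/17) → (-115/17, -40/17)
T3 rotate counter-clockwise with cos θ = -7/25, sin θ = 24/25: (-44/17, -53/17) → (316/85, -137/85); (37/17, 38/17) → (-1171/425, 622/425); (14/17, 30/17) → (-818/425, 126/425); (-115/17, -40/17) → (353/85, -496/85)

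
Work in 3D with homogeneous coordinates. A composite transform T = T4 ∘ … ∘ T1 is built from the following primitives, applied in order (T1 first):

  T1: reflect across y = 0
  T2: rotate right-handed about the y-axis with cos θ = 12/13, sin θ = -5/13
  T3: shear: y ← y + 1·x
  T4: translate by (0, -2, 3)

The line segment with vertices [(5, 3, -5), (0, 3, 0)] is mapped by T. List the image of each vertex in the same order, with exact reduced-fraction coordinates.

T1 reflect across y = 0: (5, 3, -5) → (5, -3, -5); (0, 3, 0) → (0, -3, 0)
T2 rotate right-handed about the y-axis with cos θ = 12/13, sin θ = -5/13: (5, -3, -5) → (85/13, -3, -35/13); (0, -3, 0) → (0, -3, 0)
T3 shear: y ← y + 1·x: (85/13, -3, -35/13) → (85/13, 46/13, -35/13); (0, -3, 0) → (0, -3, 0)
T4 translate by (0, -2, 3): (85/13, 46/13, -35/13) → (85/13, 20/13, 4/13); (0, -3, 0) → (0, -5, 3)

image vertices: (85/13, 20/13, 4/13), (0, -5, 3)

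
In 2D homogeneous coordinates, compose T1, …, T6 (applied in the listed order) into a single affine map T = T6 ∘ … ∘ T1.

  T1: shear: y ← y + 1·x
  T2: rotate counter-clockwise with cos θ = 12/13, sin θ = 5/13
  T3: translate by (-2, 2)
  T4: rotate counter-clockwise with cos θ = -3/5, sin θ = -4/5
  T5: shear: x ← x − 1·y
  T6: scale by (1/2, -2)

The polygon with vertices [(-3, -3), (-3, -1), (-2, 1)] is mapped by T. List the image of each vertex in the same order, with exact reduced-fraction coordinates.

T1 shear: y ← y + 1·x: (-3, -3) → (-3, -6); (-3, -1) → (-3, -4); (-2, 1) → (-2, -1)
T2 rotate counter-clockwise with cos θ = 12/13, sin θ = 5/13: (-3, -6) → (-6/13, -87/13); (-3, -4) → (-16/13, -63/13); (-2, -1) → (-19/13, -22/13)
T3 translate by (-2, 2): (-6/13, -87/13) → (-32/13, -61/13); (-16/13, -63/13) → (-42/13, -37/13); (-19/13, -22/13) → (-45/13, 4/13)
T4 rotate counter-clockwise with cos θ = -3/5, sin θ = -4/5: (-32/13, -61/13) → (-148/65, 311/65); (-42/13, -37/13) → (-22/65, 279/65); (-45/13, 4/13) → (151/65, 168/65)
T5 shear: x ← x − 1·y: (-148/65, 311/65) → (-459/65, 311/65); (-22/65, 279/65) → (-301/65, 279/65); (151/65, 168/65) → (-17/65, 168/65)
T6 scale by (1/2, -2): (-459/65, 311/65) → (-459/130, -622/65); (-301/65, 279/65) → (-301/130, -558/65); (-17/65, 168/65) → (-17/130, -336/65)

image vertices: (-459/130, -622/65), (-301/130, -558/65), (-17/130, -336/65)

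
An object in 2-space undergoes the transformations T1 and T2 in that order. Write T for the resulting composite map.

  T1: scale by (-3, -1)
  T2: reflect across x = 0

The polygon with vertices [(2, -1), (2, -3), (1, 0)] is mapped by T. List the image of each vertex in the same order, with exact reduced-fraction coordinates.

T1 scale by (-3, -1): (2, -1) → (-6, 1); (2, -3) → (-6, 3); (1, 0) → (-3, 0)
T2 reflect across x = 0: (-6, 1) → (6, 1); (-6, 3) → (6, 3); (-3, 0) → (3, 0)

image vertices: (6, 1), (6, 3), (3, 0)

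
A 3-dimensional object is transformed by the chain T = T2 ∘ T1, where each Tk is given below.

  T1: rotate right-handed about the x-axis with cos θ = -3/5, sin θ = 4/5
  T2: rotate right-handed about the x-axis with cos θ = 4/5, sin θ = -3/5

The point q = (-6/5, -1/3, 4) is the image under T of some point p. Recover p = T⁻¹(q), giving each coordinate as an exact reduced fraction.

T1 = [1 0 0 0; 0 -3/5 -4/5 0; 0 4/5 -3/5 0; 0 0 0 1]
T2·T1 = [1 0 0 0; 0 0 -1 0; 0 1 0 0; 0 0 0 1]
det M = 1; M⁻¹ = [1 0 0 0; 0 0 1 0; 0 -1 0 0; 0 0 0 1]
M⁻¹ · (-6/5, -1/3, 4)ᵀ = (-6/5, 4, 1/3)ᵀ

p = (-6/5, 4, 1/3)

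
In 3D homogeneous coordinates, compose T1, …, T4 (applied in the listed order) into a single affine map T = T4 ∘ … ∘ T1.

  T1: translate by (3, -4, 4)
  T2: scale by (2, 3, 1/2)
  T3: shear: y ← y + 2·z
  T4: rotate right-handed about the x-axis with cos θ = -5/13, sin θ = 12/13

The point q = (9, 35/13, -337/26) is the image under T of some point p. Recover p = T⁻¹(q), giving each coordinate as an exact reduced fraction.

p = (3/2, -2, 1)

T1 = [1 0 0 3; 0 1 0 -4; 0 0 1 4; 0 0 0 1]
T2·T1 = [2 0 0 6; 0 3 0 -12; 0 0 1/2 2; 0 0 0 1]
T3·…·T1 = [2 0 0 6; 0 3 1 -8; 0 0 1/2 2; 0 0 0 1]
T4·…·T1 = [2 0 0 6; 0 -15/13 -11/13 16/13; 0 36/13 19/26 -106/13; 0 0 0 1]
det M = 3; M⁻¹ = [1/2 0 0 -3; 0 19/39 22/39 4; 0 -24/13 -10/13 -4; 0 0 0 1]
M⁻¹ · (9, 35/13, -337/26)ᵀ = (3/2, -2, 1)ᵀ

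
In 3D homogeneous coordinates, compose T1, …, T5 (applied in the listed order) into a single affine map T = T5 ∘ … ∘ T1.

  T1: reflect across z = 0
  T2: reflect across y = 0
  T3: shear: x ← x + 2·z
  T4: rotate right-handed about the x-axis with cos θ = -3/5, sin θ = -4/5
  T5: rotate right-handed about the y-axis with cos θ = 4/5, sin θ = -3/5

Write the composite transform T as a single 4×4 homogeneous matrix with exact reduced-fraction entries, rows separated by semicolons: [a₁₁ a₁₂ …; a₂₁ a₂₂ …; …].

T1 = [1 0 0 0; 0 1 0 0; 0 0 -1 0; 0 0 0 1]
T2·T1 = [1 0 0 0; 0 -1 0 0; 0 0 -1 0; 0 0 0 1]
T3·…·T1 = [1 0 -2 0; 0 -1 0 0; 0 0 -1 0; 0 0 0 1]
T4·…·T1 = [1 0 -2 0; 0 3/5 -4/5 0; 0 4/5 3/5 0; 0 0 0 1]
T5·…·T1 = [4/5 -12/25 -49/25 0; 0 3/5 -4/5 0; 3/5 16/25 -18/25 0; 0 0 0 1]

T = [4/5 -12/25 -49/25 0; 0 3/5 -4/5 0; 3/5 16/25 -18/25 0; 0 0 0 1]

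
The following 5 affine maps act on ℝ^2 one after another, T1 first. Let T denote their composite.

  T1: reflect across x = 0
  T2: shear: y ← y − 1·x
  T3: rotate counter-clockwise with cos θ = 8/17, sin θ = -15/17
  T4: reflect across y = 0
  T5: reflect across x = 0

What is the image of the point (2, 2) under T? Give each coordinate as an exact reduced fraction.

T(p) = (-44/17, -62/17)

T1 reflect across x = 0: (2, 2) → (-2, 2)
T2 shear: y ← y − 1·x: (-2, 2) → (-2, 4)
T3 rotate counter-clockwise with cos θ = 8/17, sin θ = -15/17: (-2, 4) → (44/17, 62/17)
T4 reflect across y = 0: (44/17, 62/17) → (44/17, -62/17)
T5 reflect across x = 0: (44/17, -62/17) → (-44/17, -62/17)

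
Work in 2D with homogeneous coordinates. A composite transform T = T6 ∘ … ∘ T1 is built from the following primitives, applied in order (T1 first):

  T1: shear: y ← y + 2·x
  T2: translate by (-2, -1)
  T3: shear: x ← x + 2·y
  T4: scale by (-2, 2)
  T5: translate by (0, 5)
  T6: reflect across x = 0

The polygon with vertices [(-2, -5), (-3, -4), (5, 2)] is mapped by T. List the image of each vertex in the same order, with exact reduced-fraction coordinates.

image vertices: (-48, -15), (-54, -17), (50, 27)

T1 shear: y ← y + 2·x: (-2, -5) → (-2, -9); (-3, -4) → (-3, -10); (5, 2) → (5, 12)
T2 translate by (-2, -1): (-2, -9) → (-4, -10); (-3, -10) → (-5, -11); (5, 12) → (3, 11)
T3 shear: x ← x + 2·y: (-4, -10) → (-24, -10); (-5, -11) → (-27, -11); (3, 11) → (25, 11)
T4 scale by (-2, 2): (-24, -10) → (48, -20); (-27, -11) → (54, -22); (25, 11) → (-50, 22)
T5 translate by (0, 5): (48, -20) → (48, -15); (54, -22) → (54, -17); (-50, 22) → (-50, 27)
T6 reflect across x = 0: (48, -15) → (-48, -15); (54, -17) → (-54, -17); (-50, 27) → (50, 27)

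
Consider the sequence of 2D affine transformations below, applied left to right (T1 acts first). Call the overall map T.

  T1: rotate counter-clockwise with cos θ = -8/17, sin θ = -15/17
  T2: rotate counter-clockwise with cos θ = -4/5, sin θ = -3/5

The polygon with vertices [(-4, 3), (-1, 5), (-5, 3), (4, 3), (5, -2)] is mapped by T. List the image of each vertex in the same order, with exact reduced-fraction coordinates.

image vertices: (-40/17, -75/17), (-407/85, -149/85), (-11/5, -27/5), (-304/85, 297/85), (103/85, 446/85)

T1 rotate counter-clockwise with cos θ = -8/17, sin θ = -15/17: (-4, 3) → (77/17, 36/17); (-1, 5) → (83/17, -25/17); (-5, 3) → (5, 3); (4, 3) → (13/17, -84/17); (5, -2) → (-70/17, -59/17)
T2 rotate counter-clockwise with cos θ = -4/5, sin θ = -3/5: (77/17, 36/17) → (-40/17, -75/17); (83/17, -25/17) → (-407/85, -149/85); (5, 3) → (-11/5, -27/5); (13/17, -84/17) → (-304/85, 297/85); (-70/17, -59/17) → (103/85, 446/85)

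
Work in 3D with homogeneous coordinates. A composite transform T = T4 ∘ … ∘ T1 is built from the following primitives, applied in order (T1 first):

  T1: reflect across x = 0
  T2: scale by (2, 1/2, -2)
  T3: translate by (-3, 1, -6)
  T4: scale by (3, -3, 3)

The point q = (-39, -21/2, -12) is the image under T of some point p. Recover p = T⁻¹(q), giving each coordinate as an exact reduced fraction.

p = (5, 5, -1)

T1 = [-1 0 0 0; 0 1 0 0; 0 0 1 0; 0 0 0 1]
T2·T1 = [-2 0 0 0; 0 1/2 0 0; 0 0 -2 0; 0 0 0 1]
T3·…·T1 = [-2 0 0 -3; 0 1/2 0 1; 0 0 -2 -6; 0 0 0 1]
T4·…·T1 = [-6 0 0 -9; 0 -3/2 0 -3; 0 0 -6 -18; 0 0 0 1]
det M = -54; M⁻¹ = [-1/6 0 0 -3/2; 0 -2/3 0 -2; 0 0 -1/6 -3; 0 0 0 1]
M⁻¹ · (-39, -21/2, -12)ᵀ = (5, 5, -1)ᵀ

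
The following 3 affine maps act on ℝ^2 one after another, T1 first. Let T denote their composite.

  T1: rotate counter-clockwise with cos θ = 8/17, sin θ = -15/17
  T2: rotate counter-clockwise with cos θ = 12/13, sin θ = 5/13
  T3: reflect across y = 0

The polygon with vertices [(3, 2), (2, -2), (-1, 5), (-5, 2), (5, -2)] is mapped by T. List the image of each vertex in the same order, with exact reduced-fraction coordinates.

image vertices: (61/17, 6/17), (62/221, 622/221), (529/221, -995/221), (-575/221, -1042/221), (575/221, 1042/221)

T1 rotate counter-clockwise with cos θ = 8/17, sin θ = -15/17: (3, 2) → (54/17, -29/17); (2, -2) → (-14/17, -46/17); (-1, 5) → (67/17, 55/17); (-5, 2) → (-10/17, 91/17); (5, -2) → (10/17, -91/17)
T2 rotate counter-clockwise with cos θ = 12/13, sin θ = 5/13: (54/17, -29/17) → (61/17, -6/17); (-14/17, -46/17) → (62/221, -622/221); (67/17, 55/17) → (529/221, 995/221); (-10/17, 91/17) → (-575/221, 1042/221); (10/17, -91/17) → (575/221, -1042/221)
T3 reflect across y = 0: (61/17, -6/17) → (61/17, 6/17); (62/221, -622/221) → (62/221, 622/221); (529/221, 995/221) → (529/221, -995/221); (-575/221, 1042/221) → (-575/221, -1042/221); (575/221, -1042/221) → (575/221, 1042/221)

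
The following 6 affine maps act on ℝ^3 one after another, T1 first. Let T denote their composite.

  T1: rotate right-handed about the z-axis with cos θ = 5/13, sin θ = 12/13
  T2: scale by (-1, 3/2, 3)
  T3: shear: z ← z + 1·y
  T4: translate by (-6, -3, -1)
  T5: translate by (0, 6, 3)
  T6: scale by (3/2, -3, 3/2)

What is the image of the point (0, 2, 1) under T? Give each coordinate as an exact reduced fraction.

T1 rotate right-handed about the z-axis with cos θ = 5/13, sin θ = 12/13: (0, 2, 1) → (-24/13, 10/13, 1)
T2 scale by (-1, 3/2, 3): (-24/13, 10/13, 1) → (24/13, 15/13, 3)
T3 shear: z ← z + 1·y: (24/13, 15/13, 3) → (24/13, 15/13, 54/13)
T4 translate by (-6, -3, -1): (24/13, 15/13, 54/13) → (-54/13, -24/13, 41/13)
T5 translate by (0, 6, 3): (-54/13, -24/13, 41/13) → (-54/13, 54/13, 80/13)
T6 scale by (3/2, -3, 3/2): (-54/13, 54/13, 80/13) → (-81/13, -162/13, 120/13)

T(p) = (-81/13, -162/13, 120/13)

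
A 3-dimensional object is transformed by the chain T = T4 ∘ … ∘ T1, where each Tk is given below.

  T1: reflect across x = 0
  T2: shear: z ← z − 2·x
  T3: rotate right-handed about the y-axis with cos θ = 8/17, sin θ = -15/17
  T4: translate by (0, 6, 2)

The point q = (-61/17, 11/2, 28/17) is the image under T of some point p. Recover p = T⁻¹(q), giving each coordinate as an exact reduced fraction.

T1 = [-1 0 0 0; 0 1 0 0; 0 0 1 0; 0 0 0 1]
T2·T1 = [-1 0 0 0; 0 1 0 0; 2 0 1 0; 0 0 0 1]
T3·…·T1 = [-38/17 0 -15/17 0; 0 1 0 0; 1/17 0 8/17 0; 0 0 0 1]
T4·…·T1 = [-38/17 0 -15/17 0; 0 1 0 6; 1/17 0 8/17 2; 0 0 0 1]
det M = -1; M⁻¹ = [-8/17 0 -15/17 30/17; 0 1 0 -6; 1/17 0 38/17 -76/17; 0 0 0 1]
M⁻¹ · (-61/17, 11/2, 28/17)ᵀ = (2, -1/2, -1)ᵀ

p = (2, -1/2, -1)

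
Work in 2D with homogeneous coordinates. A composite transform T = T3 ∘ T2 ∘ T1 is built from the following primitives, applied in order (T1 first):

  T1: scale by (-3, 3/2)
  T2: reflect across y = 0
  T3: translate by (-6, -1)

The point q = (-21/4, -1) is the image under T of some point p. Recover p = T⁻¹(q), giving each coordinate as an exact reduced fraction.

T1 = [-3 0 0; 0 3/2 0; 0 0 1]
T2·T1 = [-3 0 0; 0 -3/2 0; 0 0 1]
T3·…·T1 = [-3 0 -6; 0 -3/2 -1; 0 0 1]
det M = 9/2; M⁻¹ = [-1/3 0 -2; 0 -2/3 -2/3; 0 0 1]
M⁻¹ · (-21/4, -1)ᵀ = (-1/4, 0)ᵀ

p = (-1/4, 0)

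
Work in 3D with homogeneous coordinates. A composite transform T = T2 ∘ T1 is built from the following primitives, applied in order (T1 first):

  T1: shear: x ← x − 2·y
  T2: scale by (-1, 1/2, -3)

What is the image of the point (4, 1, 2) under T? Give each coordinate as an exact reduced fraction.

T1 shear: x ← x − 2·y: (4, 1, 2) → (2, 1, 2)
T2 scale by (-1, 1/2, -3): (2, 1, 2) → (-2, 1/2, -6)

T(p) = (-2, 1/2, -6)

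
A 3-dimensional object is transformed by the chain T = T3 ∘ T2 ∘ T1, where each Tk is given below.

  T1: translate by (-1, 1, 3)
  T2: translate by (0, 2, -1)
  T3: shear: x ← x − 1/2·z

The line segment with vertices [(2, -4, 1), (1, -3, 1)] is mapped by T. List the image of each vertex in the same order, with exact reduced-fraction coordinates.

image vertices: (-1/2, -1, 3), (-3/2, 0, 3)

T1 translate by (-1, 1, 3): (2, -4, 1) → (1, -3, 4); (1, -3, 1) → (0, -2, 4)
T2 translate by (0, 2, -1): (1, -3, 4) → (1, -1, 3); (0, -2, 4) → (0, 0, 3)
T3 shear: x ← x − 1/2·z: (1, -1, 3) → (-1/2, -1, 3); (0, 0, 3) → (-3/2, 0, 3)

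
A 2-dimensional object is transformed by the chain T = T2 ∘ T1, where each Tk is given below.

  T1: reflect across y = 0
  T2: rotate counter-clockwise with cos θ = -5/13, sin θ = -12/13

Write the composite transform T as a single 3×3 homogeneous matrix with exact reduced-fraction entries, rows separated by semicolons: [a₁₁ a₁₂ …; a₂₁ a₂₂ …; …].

T = [-5/13 -12/13 0; -12/13 5/13 0; 0 0 1]

T1 = [1 0 0; 0 -1 0; 0 0 1]
T2·T1 = [-5/13 -12/13 0; -12/13 5/13 0; 0 0 1]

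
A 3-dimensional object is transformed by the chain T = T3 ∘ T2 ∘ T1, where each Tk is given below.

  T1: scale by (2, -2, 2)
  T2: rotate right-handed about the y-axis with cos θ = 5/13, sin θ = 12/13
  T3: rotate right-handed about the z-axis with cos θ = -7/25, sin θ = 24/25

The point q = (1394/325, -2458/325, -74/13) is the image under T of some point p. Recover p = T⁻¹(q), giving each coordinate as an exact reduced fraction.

p = (1, 1, -5)

T1 = [2 0 0 0; 0 -2 0 0; 0 0 2 0; 0 0 0 1]
T2·T1 = [10/13 0 24/13 0; 0 -2 0 0; -24/13 0 10/13 0; 0 0 0 1]
T3·…·T1 = [-14/65 48/25 -168/325 0; 48/65 14/25 576/325 0; -24/13 0 10/13 0; 0 0 0 1]
det M = -8; M⁻¹ = [-7/130 12/65 -6/13 0; 12/25 7/50 0 0; -42/325 144/325 5/26 0; 0 0 0 1]
M⁻¹ · (1394/325, -2458/325, -74/13)ᵀ = (1, 1, -5)ᵀ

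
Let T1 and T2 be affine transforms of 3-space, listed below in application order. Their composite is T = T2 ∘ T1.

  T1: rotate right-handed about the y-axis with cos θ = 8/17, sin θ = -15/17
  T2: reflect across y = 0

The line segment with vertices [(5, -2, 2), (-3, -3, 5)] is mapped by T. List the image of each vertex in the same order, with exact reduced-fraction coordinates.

T1 rotate right-handed about the y-axis with cos θ = 8/17, sin θ = -15/17: (5, -2, 2) → (10/17, -2, 91/17); (-3, -3, 5) → (-99/17, -3, -5/17)
T2 reflect across y = 0: (10/17, -2, 91/17) → (10/17, 2, 91/17); (-99/17, -3, -5/17) → (-99/17, 3, -5/17)

image vertices: (10/17, 2, 91/17), (-99/17, 3, -5/17)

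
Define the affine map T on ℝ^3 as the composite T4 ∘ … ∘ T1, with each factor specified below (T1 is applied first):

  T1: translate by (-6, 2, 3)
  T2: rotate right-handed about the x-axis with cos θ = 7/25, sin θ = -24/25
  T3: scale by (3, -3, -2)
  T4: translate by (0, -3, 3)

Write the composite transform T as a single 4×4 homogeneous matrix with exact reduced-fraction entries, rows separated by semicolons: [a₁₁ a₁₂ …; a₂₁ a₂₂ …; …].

T1 = [1 0 0 -6; 0 1 0 2; 0 0 1 3; 0 0 0 1]
T2·T1 = [1 0 0 -6; 0 7/25 24/25 86/25; 0 -24/25 7/25 -27/25; 0 0 0 1]
T3·…·T1 = [3 0 0 -18; 0 -21/25 -72/25 -258/25; 0 48/25 -14/25 54/25; 0 0 0 1]
T4·…·T1 = [3 0 0 -18; 0 -21/25 -72/25 -333/25; 0 48/25 -14/25 129/25; 0 0 0 1]

T = [3 0 0 -18; 0 -21/25 -72/25 -333/25; 0 48/25 -14/25 129/25; 0 0 0 1]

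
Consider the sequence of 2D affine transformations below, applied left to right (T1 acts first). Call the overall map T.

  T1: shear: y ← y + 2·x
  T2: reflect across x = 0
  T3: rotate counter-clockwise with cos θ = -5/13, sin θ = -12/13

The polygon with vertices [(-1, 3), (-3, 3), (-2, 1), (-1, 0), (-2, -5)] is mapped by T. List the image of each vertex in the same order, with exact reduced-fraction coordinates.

image vertices: (7/13, -17/13), (-51/13, -21/13), (-46/13, -9/13), (-29/13, -2/13), (-118/13, 21/13)

T1 shear: y ← y + 2·x: (-1, 3) → (-1, 1); (-3, 3) → (-3, -3); (-2, 1) → (-2, -3); (-1, 0) → (-1, -2); (-2, -5) → (-2, -9)
T2 reflect across x = 0: (-1, 1) → (1, 1); (-3, -3) → (3, -3); (-2, -3) → (2, -3); (-1, -2) → (1, -2); (-2, -9) → (2, -9)
T3 rotate counter-clockwise with cos θ = -5/13, sin θ = -12/13: (1, 1) → (7/13, -17/13); (3, -3) → (-51/13, -21/13); (2, -3) → (-46/13, -9/13); (1, -2) → (-29/13, -2/13); (2, -9) → (-118/13, 21/13)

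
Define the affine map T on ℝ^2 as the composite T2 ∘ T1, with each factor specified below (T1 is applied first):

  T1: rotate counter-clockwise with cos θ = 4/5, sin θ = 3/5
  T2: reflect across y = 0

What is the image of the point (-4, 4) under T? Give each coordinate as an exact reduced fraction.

T1 rotate counter-clockwise with cos θ = 4/5, sin θ = 3/5: (-4, 4) → (-28/5, 4/5)
T2 reflect across y = 0: (-28/5, 4/5) → (-28/5, -4/5)

T(p) = (-28/5, -4/5)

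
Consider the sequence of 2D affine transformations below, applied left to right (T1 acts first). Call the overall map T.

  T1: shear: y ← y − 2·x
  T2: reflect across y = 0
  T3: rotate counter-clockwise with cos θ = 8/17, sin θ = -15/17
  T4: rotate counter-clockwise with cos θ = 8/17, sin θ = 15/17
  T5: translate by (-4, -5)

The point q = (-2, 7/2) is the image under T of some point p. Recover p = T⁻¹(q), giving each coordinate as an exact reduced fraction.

T1 = [1 0 0; -2 1 0; 0 0 1]
T2·T1 = [1 0 0; 2 -1 0; 0 0 1]
T3·…·T1 = [38/17 -15/17 0; 1/17 -8/17 0; 0 0 1]
T4·…·T1 = [1 0 0; 2 -1 0; 0 0 1]
T5·…·T1 = [1 0 -4; 2 -1 -5; 0 0 1]
det M = -1; M⁻¹ = [1 0 4; 2 -1 3; 0 0 1]
M⁻¹ · (-2, 7/2)ᵀ = (2, -9/2)ᵀ

p = (2, -9/2)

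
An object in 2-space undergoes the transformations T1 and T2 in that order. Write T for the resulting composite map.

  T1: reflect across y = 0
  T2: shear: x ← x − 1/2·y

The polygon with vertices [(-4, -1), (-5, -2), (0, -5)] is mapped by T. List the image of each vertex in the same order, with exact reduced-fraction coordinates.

image vertices: (-9/2, 1), (-6, 2), (-5/2, 5)

T1 reflect across y = 0: (-4, -1) → (-4, 1); (-5, -2) → (-5, 2); (0, -5) → (0, 5)
T2 shear: x ← x − 1/2·y: (-4, 1) → (-9/2, 1); (-5, 2) → (-6, 2); (0, 5) → (-5/2, 5)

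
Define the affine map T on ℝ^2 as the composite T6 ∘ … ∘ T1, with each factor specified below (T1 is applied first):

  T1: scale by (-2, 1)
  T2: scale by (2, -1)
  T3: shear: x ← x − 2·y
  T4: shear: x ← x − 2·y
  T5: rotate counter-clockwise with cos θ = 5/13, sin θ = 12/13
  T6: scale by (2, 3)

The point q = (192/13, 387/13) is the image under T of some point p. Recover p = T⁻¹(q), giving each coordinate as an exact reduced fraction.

T1 = [-2 0 0; 0 1 0; 0 0 1]
T2·T1 = [-4 0 0; 0 -1 0; 0 0 1]
T3·…·T1 = [-4 2 0; 0 -1 0; 0 0 1]
T4·…·T1 = [-4 4 0; 0 -1 0; 0 0 1]
T5·…·T1 = [-20/13 32/13 0; -48/13 43/13 0; 0 0 1]
T6·…·T1 = [-40/13 64/13 0; -144/13 129/13 0; 0 0 1]
det M = 24; M⁻¹ = [43/104 -8/39 0; 6/13 -5/39 0; 0 0 1]
M⁻¹ · (192/13, 387/13)ᵀ = (0, 3)ᵀ

p = (0, 3)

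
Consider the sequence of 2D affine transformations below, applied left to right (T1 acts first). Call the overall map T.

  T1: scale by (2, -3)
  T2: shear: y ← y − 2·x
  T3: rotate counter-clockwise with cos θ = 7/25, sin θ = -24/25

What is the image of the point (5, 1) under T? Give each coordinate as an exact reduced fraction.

T1 scale by (2, -3): (5, 1) → (10, -3)
T2 shear: y ← y − 2·x: (10, -3) → (10, -23)
T3 rotate counter-clockwise with cos θ = 7/25, sin θ = -24/25: (10, -23) → (-482/25, -401/25)

T(p) = (-482/25, -401/25)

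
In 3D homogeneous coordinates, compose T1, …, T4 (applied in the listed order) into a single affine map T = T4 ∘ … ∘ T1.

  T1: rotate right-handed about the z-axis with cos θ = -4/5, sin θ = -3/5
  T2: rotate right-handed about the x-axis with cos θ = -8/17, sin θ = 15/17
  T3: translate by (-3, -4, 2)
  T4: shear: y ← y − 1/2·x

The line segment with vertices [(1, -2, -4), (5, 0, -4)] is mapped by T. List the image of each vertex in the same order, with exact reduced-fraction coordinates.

image vertices: (-5, 53/34, 81/17), (-7, 151/34, 21/17)

T1 rotate right-handed about the z-axis with cos θ = -4/5, sin θ = -3/5: (1, -2, -4) → (-2, 1, -4); (5, 0, -4) → (-4, -3, -4)
T2 rotate right-handed about the x-axis with cos θ = -8/17, sin θ = 15/17: (-2, 1, -4) → (-2, 52/17, 47/17); (-4, -3, -4) → (-4, 84/17, -13/17)
T3 translate by (-3, -4, 2): (-2, 52/17, 47/17) → (-5, -16/17, 81/17); (-4, 84/17, -13/17) → (-7, 16/17, 21/17)
T4 shear: y ← y − 1/2·x: (-5, -16/17, 81/17) → (-5, 53/34, 81/17); (-7, 16/17, 21/17) → (-7, 151/34, 21/17)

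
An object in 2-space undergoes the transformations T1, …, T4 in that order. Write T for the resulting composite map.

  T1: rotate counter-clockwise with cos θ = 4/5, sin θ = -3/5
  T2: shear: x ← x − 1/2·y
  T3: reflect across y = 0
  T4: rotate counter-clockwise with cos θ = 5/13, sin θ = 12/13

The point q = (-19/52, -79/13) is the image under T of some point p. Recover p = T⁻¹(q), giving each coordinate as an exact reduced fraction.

T1 = [4/5 3/5 0; -3/5 4/5 0; 0 0 1]
T2·T1 = [11/10 1/5 0; -3/5 4/5 0; 0 0 1]
T3·…·T1 = [11/10 1/5 0; 3/5 -4/5 0; 0 0 1]
T4·…·T1 = [-17/130 53/65 0; 81/65 -8/65 0; 0 0 1]
det M = -1; M⁻¹ = [8/65 53/65 0; 81/65 17/130 0; 0 0 1]
M⁻¹ · (-19/52, -79/13)ᵀ = (-5, -5/4)ᵀ

p = (-5, -5/4)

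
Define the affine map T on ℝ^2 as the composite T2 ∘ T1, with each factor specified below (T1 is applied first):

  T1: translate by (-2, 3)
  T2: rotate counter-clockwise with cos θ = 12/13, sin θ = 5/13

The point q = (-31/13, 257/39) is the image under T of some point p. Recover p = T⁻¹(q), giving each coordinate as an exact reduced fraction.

T1 = [1 0 -2; 0 1 3; 0 0 1]
T2·T1 = [12/13 -5/13 -3; 5/13 12/13 2; 0 0 1]
det M = 1; M⁻¹ = [12/13 5/13 2; -5/13 12/13 -3; 0 0 1]
M⁻¹ · (-31/13, 257/39)ᵀ = (7/3, 4)ᵀ

p = (7/3, 4)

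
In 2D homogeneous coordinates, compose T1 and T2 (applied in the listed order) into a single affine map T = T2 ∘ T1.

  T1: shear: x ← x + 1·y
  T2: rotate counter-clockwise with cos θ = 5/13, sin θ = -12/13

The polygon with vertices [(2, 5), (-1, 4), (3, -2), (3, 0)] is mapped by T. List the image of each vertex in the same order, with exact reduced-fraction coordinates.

image vertices: (95/13, -59/13), (63/13, -16/13), (-19/13, -22/13), (15/13, -36/13)

T1 shear: x ← x + 1·y: (2, 5) → (7, 5); (-1, 4) → (3, 4); (3, -2) → (1, -2); (3, 0) → (3, 0)
T2 rotate counter-clockwise with cos θ = 5/13, sin θ = -12/13: (7, 5) → (95/13, -59/13); (3, 4) → (63/13, -16/13); (1, -2) → (-19/13, -22/13); (3, 0) → (15/13, -36/13)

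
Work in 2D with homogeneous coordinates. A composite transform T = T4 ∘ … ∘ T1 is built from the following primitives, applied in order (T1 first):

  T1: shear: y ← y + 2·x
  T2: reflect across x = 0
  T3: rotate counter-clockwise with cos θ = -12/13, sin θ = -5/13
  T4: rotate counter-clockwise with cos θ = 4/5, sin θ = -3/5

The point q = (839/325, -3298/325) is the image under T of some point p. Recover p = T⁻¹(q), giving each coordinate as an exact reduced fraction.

T1 = [1 0 0; 2 1 0; 0 0 1]
T2·T1 = [-1 0 0; 2 1 0; 0 0 1]
T3·…·T1 = [22/13 5/13 0; -19/13 -12/13 0; 0 0 1]
T4·…·T1 = [31/65 -16/65 0; -142/65 -63/65 0; 0 0 1]
det M = -1; M⁻¹ = [63/65 -16/65 0; -142/65 -31/65 0; 0 0 1]
M⁻¹ · (839/325, -3298/325)ᵀ = (5, -4/5)ᵀ

p = (5, -4/5)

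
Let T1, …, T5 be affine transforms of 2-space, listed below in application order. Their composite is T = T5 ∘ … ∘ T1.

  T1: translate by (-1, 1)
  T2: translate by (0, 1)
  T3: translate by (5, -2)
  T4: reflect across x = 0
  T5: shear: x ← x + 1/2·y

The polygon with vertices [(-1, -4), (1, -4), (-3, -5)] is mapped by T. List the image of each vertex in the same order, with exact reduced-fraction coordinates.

T1 translate by (-1, 1): (-1, -4) → (-2, -3); (1, -4) → (0, -3); (-3, -5) → (-4, -4)
T2 translate by (0, 1): (-2, -3) → (-2, -2); (0, -3) → (0, -2); (-4, -4) → (-4, -3)
T3 translate by (5, -2): (-2, -2) → (3, -4); (0, -2) → (5, -4); (-4, -3) → (1, -5)
T4 reflect across x = 0: (3, -4) → (-3, -4); (5, -4) → (-5, -4); (1, -5) → (-1, -5)
T5 shear: x ← x + 1/2·y: (-3, -4) → (-5, -4); (-5, -4) → (-7, -4); (-1, -5) → (-7/2, -5)

image vertices: (-5, -4), (-7, -4), (-7/2, -5)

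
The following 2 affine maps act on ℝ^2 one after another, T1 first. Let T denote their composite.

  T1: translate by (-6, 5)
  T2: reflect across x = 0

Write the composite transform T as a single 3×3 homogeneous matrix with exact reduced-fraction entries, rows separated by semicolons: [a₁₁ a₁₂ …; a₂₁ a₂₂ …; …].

T = [-1 0 6; 0 1 5; 0 0 1]

T1 = [1 0 -6; 0 1 5; 0 0 1]
T2·T1 = [-1 0 6; 0 1 5; 0 0 1]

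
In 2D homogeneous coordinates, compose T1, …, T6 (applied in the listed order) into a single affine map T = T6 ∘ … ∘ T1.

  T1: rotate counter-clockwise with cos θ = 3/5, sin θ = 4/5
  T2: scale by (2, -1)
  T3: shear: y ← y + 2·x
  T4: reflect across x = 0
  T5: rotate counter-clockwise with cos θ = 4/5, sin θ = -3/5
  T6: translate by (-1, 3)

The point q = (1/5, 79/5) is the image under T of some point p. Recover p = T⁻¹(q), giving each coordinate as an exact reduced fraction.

p = (4, -6/5)

T1 = [3/5 -4/5 0; 4/5 3/5 0; 0 0 1]
T2·T1 = [6/5 -8/5 0; -4/5 -3/5 0; 0 0 1]
T3·…·T1 = [6/5 -8/5 0; 8/5 -19/5 0; 0 0 1]
T4·…·T1 = [-6/5 8/5 0; 8/5 -19/5 0; 0 0 1]
T5·…·T1 = [0 -1 0; 2 -4 0; 0 0 1]
T6·…·T1 = [0 -1 -1; 2 -4 3; 0 0 1]
det M = 2; M⁻¹ = [-2 1/2 -7/2; -1 0 -1; 0 0 1]
M⁻¹ · (1/5, 79/5)ᵀ = (4, -6/5)ᵀ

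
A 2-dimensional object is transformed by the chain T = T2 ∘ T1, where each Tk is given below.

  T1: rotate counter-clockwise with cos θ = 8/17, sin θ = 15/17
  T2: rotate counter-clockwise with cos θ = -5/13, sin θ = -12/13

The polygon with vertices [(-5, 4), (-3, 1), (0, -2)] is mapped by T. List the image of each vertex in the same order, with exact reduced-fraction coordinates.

T1 rotate counter-clockwise with cos θ = 8/17, sin θ = 15/17: (-5, 4) → (-100/17, -43/17); (-3, 1) → (-39/17, -37/17); (0, -2) → (30/17, -16/17)
T2 rotate counter-clockwise with cos θ = -5/13, sin θ = -12/13: (-100/17, -43/17) → (-16/221, 1415/221); (-39/17, -37/17) → (-249/221, 653/221); (30/17, -16/17) → (-342/221, -280/221)

image vertices: (-16/221, 1415/221), (-249/221, 653/221), (-342/221, -280/221)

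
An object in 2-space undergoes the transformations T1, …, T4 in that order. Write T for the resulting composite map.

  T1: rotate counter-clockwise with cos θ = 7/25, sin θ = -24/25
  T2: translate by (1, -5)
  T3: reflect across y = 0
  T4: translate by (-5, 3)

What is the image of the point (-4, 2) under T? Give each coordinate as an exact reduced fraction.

T(p) = (-16/5, 18/5)

T1 rotate counter-clockwise with cos θ = 7/25, sin θ = -24/25: (-4, 2) → (4/5, 22/5)
T2 translate by (1, -5): (4/5, 22/5) → (9/5, -3/5)
T3 reflect across y = 0: (9/5, -3/5) → (9/5, 3/5)
T4 translate by (-5, 3): (9/5, 3/5) → (-16/5, 18/5)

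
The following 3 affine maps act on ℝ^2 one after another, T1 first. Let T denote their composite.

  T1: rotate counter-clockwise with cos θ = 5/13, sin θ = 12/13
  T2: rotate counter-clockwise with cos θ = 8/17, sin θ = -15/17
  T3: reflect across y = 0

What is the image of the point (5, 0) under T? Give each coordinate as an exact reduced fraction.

T1 rotate counter-clockwise with cos θ = 5/13, sin θ = 12/13: (5, 0) → (25/13, 60/13)
T2 rotate counter-clockwise with cos θ = 8/17, sin θ = -15/17: (25/13, 60/13) → (1100/221, 105/221)
T3 reflect across y = 0: (1100/221, 105/221) → (1100/221, -105/221)

T(p) = (1100/221, -105/221)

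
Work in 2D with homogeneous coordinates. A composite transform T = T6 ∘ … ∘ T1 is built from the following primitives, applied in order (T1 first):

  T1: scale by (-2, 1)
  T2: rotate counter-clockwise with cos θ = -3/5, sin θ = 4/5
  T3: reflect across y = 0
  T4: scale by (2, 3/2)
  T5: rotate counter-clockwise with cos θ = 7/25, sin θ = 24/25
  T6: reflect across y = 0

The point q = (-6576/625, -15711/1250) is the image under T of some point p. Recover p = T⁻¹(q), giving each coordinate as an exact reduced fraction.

p = (5, 9/5)

T1 = [-2 0 0; 0 1 0; 0 0 1]
T2·T1 = [6/5 -4/5 0; -8/5 -3/5 0; 0 0 1]
T3·…·T1 = [6/5 -4/5 0; 8/5 3/5 0; 0 0 1]
T4·…·T1 = [12/5 -8/5 0; 12/5 9/10 0; 0 0 1]
T5·…·T1 = [-204/125 -164/125 0; 372/125 -321/250 0; 0 0 1]
T6·…·T1 = [-204/125 -164/125 0; -372/125 321/250 0; 0 0 1]
det M = -6; M⁻¹ = [-107/500 -82/375 0; -62/125 34/125 0; 0 0 1]
M⁻¹ · (-6576/625, -15711/1250)ᵀ = (5, 9/5)ᵀ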